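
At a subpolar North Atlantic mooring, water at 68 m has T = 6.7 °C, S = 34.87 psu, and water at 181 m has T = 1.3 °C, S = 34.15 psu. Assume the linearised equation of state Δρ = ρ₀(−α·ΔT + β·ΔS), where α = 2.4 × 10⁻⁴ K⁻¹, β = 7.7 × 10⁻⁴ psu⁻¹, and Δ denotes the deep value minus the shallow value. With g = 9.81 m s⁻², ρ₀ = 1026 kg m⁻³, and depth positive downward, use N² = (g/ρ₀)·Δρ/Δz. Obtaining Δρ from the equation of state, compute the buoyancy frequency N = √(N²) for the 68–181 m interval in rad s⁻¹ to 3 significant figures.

8.02 × 10⁻³ rad s⁻¹

ΔT = -5.4 K, ΔS = -0.72 psu (deep − shallow).
Δρ/ρ₀ = −αΔT + βΔS = 1.296 × 10⁻³ − 5.544 × 10⁻⁴ = 7.416 × 10⁻⁴, so Δρ ≈ 0.7609 kg m⁻³.
N² = (g/ρ₀)·Δρ/Δz = g·(Δρ/ρ₀)/Δz = 9.81 × 7.416 × 10⁻⁴ / 113 = 6.4381 × 10⁻⁵ s⁻².
N = √(6.4381 × 10⁻⁵) = 8.0238 × 10⁻³ rad s⁻¹ ≈ 8.02 × 10⁻³ rad s⁻¹.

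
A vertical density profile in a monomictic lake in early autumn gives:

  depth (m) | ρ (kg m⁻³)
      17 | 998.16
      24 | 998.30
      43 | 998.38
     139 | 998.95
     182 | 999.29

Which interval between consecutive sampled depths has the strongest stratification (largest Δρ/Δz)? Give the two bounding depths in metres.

Compute the density gradient over each adjacent pair:
  17–24 m: Δρ/Δz = 0.14/7 = 0.020 kg m⁻⁴
  24–43 m: Δρ/Δz = 0.08/19 = 4.2 × 10⁻³ kg m⁻⁴
  43–139 m: Δρ/Δz = 0.57/96 = 5.9 × 10⁻³ kg m⁻⁴
  139–182 m: Δρ/Δz = 0.34/43 = 7.9 × 10⁻³ kg m⁻⁴
The largest gradient is in the 17–24 m interval — the pycnocline.

17–24 m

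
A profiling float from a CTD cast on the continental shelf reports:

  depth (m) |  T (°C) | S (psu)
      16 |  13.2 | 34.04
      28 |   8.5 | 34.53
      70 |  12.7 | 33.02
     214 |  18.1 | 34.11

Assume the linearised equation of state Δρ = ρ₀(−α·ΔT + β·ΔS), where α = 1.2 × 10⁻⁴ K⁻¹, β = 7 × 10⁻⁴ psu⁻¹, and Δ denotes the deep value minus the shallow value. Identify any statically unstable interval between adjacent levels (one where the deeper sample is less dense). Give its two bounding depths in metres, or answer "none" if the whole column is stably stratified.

28–70 m

Evaluate Δρ/ρ₀ = −αΔT + βΔS across each adjacent pair:
  16–28 m: −αΔT+βΔS = −(1.2 × 10⁻⁴)(-4.7)+(7 × 10⁻⁴)(+0.49) = 9.1 × 10⁻⁴ → stable
  28–70 m: −αΔT+βΔS = −(1.2 × 10⁻⁴)(+4.2)+(7 × 10⁻⁴)(-1.51) = -1.6 × 10⁻³ → UNSTABLE
  70–214 m: −αΔT+βΔS = −(1.2 × 10⁻⁴)(+5.4)+(7 × 10⁻⁴)(+1.09) = 1.1 × 10⁻⁴ → stable
The 28–70 m interval has Δρ < 0: lighter water underlies denser water.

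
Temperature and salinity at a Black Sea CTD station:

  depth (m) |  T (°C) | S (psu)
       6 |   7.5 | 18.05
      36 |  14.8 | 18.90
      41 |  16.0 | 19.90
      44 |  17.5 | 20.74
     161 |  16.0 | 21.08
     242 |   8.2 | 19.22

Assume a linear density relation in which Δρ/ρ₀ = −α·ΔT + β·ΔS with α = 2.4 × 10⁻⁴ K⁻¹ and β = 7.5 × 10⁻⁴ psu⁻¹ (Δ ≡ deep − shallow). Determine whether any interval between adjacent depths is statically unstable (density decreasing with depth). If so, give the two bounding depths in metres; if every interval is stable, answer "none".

Evaluate Δρ/ρ₀ = −αΔT + βΔS across each adjacent pair:
  6–36 m: −αΔT+βΔS = −(2.4 × 10⁻⁴)(+7.3)+(7.5 × 10⁻⁴)(+0.85) = -1.1 × 10⁻³ → UNSTABLE
  36–41 m: −αΔT+βΔS = −(2.4 × 10⁻⁴)(+1.2)+(7.5 × 10⁻⁴)(+1.00) = 4.6 × 10⁻⁴ → stable
  41–44 m: −αΔT+βΔS = −(2.4 × 10⁻⁴)(+1.5)+(7.5 × 10⁻⁴)(+0.84) = 2.7 × 10⁻⁴ → stable
  44–161 m: −αΔT+βΔS = −(2.4 × 10⁻⁴)(-1.5)+(7.5 × 10⁻⁴)(+0.34) = 6.2 × 10⁻⁴ → stable
  161–242 m: −αΔT+βΔS = −(2.4 × 10⁻⁴)(-7.8)+(7.5 × 10⁻⁴)(-1.86) = 4.8 × 10⁻⁴ → stable
The 6–36 m interval has Δρ < 0: lighter water underlies denser water.

6–36 m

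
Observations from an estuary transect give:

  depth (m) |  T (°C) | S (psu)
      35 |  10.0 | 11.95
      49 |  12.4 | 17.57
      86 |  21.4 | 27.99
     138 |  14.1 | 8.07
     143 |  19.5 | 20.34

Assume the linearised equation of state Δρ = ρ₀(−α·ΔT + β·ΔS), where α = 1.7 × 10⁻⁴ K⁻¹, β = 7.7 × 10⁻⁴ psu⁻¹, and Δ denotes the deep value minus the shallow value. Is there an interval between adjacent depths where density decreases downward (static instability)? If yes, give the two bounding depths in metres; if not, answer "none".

Evaluate Δρ/ρ₀ = −αΔT + βΔS across each adjacent pair:
  35–49 m: −αΔT+βΔS = −(1.7 × 10⁻⁴)(+2.4)+(7.7 × 10⁻⁴)(+5.62) = 3.9 × 10⁻³ → stable
  49–86 m: −αΔT+βΔS = −(1.7 × 10⁻⁴)(+9.0)+(7.7 × 10⁻⁴)(+10.42) = 6.5 × 10⁻³ → stable
  86–138 m: −αΔT+βΔS = −(1.7 × 10⁻⁴)(-7.3)+(7.7 × 10⁻⁴)(-19.92) = -0.014 → UNSTABLE
  138–143 m: −αΔT+βΔS = −(1.7 × 10⁻⁴)(+5.4)+(7.7 × 10⁻⁴)(+12.27) = 8.5 × 10⁻³ → stable
The 86–138 m interval has Δρ < 0: lighter water underlies denser water.

86–138 m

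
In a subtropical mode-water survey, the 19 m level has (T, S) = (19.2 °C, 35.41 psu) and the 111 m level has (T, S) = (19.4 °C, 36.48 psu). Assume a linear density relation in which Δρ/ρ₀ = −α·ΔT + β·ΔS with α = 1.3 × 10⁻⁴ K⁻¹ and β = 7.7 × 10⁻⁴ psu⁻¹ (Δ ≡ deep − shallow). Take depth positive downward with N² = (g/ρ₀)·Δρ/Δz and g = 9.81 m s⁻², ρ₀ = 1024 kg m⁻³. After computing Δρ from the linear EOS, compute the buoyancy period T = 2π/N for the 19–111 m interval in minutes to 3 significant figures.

ΔT = +0.2 K, ΔS = +1.07 psu (deep − shallow).
Δρ/ρ₀ = −αΔT + βΔS = -2.60 × 10⁻⁵ + 8.239 × 10⁻⁴ = 7.979 × 10⁻⁴, so Δρ ≈ 0.8170 kg m⁻³.
N² = (g/ρ₀)·Δρ/Δz = g·(Δρ/ρ₀)/Δz = 9.81 × 7.979 × 10⁻⁴ / 92 = 8.5080 × 10⁻⁵ s⁻².
N = √(8.5080 × 10⁻⁵) = 9.2239 × 10⁻³ rad s⁻¹ → T = 2π/N = 681.19 s = 11.353 min ≈ 11.4 min.

11.4 min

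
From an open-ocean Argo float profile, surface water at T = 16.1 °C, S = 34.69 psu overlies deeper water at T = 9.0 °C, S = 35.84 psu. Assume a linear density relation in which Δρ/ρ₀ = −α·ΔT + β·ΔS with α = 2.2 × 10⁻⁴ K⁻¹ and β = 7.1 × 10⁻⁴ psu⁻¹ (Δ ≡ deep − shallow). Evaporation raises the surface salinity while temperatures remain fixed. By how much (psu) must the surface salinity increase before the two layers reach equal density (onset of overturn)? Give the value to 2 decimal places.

3.35 psu

Neutral buoyancy requires −α(T_deep − T_surf) + β(S_deep − S_surf′) = 0.
S_surf′ = S_deep − (α/β)·ΔT = 35.84 − (2.2 × 10⁻⁴/7.1 × 10⁻⁴)·(-7.1) = 38.0400 psu.
Increase required: 38.0400 − 34.69 = 3.3500 psu.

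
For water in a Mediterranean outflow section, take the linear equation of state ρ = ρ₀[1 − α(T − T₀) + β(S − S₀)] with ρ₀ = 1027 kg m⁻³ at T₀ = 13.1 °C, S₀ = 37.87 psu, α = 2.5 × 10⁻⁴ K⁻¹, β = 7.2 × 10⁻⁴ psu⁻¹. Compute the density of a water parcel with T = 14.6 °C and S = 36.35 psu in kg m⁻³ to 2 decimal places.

1025.49 kg m⁻³

T − T₀ = +1.5 K, S − S₀ = -1.52 psu.
Bracket = 1 − α·(+1.5) + β·(-1.52) = 1 + (-1.4694 × 10⁻³) = 0.9985306.
ρ = 1027 × 0.9985306 = 1025.49 kg m⁻³.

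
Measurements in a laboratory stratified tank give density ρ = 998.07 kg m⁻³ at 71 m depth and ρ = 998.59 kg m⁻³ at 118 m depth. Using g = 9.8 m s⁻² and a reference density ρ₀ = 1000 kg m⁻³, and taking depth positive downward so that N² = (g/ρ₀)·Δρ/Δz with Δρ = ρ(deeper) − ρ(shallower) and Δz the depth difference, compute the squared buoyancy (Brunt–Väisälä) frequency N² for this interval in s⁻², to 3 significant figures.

1.08 × 10⁻⁴ s⁻²

Δρ = 998.59 − 998.07 = 0.52 kg m⁻³ over Δz = 118 − 71 = 47 m.
N² = (9.8/1000) × (0.52/47) = 1.0843 × 10⁻⁴ s⁻² ≈ 1.08 × 10⁻⁴ s⁻².
Since Δρ > 0 the layer is stably stratified.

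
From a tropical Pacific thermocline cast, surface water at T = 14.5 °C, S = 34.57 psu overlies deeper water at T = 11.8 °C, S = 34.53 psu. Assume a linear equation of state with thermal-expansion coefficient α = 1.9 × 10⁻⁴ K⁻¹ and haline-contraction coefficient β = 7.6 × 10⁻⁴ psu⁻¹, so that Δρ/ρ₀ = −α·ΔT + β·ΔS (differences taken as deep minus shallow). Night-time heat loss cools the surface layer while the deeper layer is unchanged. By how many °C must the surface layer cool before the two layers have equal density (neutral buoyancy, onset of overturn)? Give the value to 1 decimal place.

2.5 °C

Neutral buoyancy requires Δρ = 0, i.e. −α(T_deep − T_surf′) + β(S_deep − S_surf) = 0.
T_surf′ = T_deep − (β/α)·ΔS = 11.8 − (7.6 × 10⁻⁴/1.9 × 10⁻⁴)·(-0.04) = 11.960 °C.
Cooling required: 14.5 − (11.960) = 2.540 °C.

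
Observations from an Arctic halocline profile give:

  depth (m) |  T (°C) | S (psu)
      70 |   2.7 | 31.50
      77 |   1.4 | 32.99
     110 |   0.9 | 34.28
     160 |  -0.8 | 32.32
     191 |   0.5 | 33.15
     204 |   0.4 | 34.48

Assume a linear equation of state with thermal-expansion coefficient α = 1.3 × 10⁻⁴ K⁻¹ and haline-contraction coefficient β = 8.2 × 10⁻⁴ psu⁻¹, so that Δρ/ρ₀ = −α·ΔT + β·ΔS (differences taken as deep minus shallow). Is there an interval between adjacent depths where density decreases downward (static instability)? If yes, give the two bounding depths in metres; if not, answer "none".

110–160 m

Evaluate Δρ/ρ₀ = −αΔT + βΔS across each adjacent pair:
  70–77 m: −αΔT+βΔS = −(1.3 × 10⁻⁴)(-1.3)+(8.2 × 10⁻⁴)(+1.49) = 1.4 × 10⁻³ → stable
  77–110 m: −αΔT+βΔS = −(1.3 × 10⁻⁴)(-0.5)+(8.2 × 10⁻⁴)(+1.29) = 1.1 × 10⁻³ → stable
  110–160 m: −αΔT+βΔS = −(1.3 × 10⁻⁴)(-1.7)+(8.2 × 10⁻⁴)(-1.96) = -1.4 × 10⁻³ → UNSTABLE
  160–191 m: −αΔT+βΔS = −(1.3 × 10⁻⁴)(+1.3)+(8.2 × 10⁻⁴)(+0.83) = 5.1 × 10⁻⁴ → stable
  191–204 m: −αΔT+βΔS = −(1.3 × 10⁻⁴)(-0.1)+(8.2 × 10⁻⁴)(+1.33) = 1.1 × 10⁻³ → stable
The 110–160 m interval has Δρ < 0: lighter water underlies denser water.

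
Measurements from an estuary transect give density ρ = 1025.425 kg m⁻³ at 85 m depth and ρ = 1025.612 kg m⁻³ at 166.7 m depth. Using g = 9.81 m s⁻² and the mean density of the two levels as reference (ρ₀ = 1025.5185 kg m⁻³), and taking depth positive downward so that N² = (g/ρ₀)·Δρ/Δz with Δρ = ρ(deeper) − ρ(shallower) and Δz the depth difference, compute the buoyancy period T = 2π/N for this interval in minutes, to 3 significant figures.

22.4 min

Δρ = 1025.612 − 1025.425 = 0.187 kg m⁻³ over Δz = 166.7 − 85 = 81.7 m.
N² = (9.81/1025.5185) × (0.187/81.7) = 2.1895 × 10⁻⁵ s⁻².
N = √(2.1895 × 10⁻⁵) = 4.6792 × 10⁻³ rad s⁻¹, so T = 2π/N = 1.3428 × 10³ s = 22.380 min ≈ 22.4 min.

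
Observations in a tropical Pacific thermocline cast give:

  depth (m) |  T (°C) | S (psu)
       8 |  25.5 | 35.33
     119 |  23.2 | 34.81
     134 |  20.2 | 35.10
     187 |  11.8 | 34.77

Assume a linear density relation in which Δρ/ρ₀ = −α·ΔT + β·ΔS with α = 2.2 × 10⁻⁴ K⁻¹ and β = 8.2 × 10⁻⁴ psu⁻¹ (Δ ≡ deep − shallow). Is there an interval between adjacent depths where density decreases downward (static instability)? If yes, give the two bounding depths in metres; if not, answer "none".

Evaluate Δρ/ρ₀ = −αΔT + βΔS across each adjacent pair:
  8–119 m: −αΔT+βΔS = −(2.2 × 10⁻⁴)(-2.3)+(8.2 × 10⁻⁴)(-0.52) = 8.0 × 10⁻⁵ → stable
  119–134 m: −αΔT+βΔS = −(2.2 × 10⁻⁴)(-3.0)+(8.2 × 10⁻⁴)(+0.29) = 9.0 × 10⁻⁴ → stable
  134–187 m: −αΔT+βΔS = −(2.2 × 10⁻⁴)(-8.4)+(8.2 × 10⁻⁴)(-0.33) = 1.6 × 10⁻³ → stable
Every interval has Δρ > 0: the column is stably stratified throughout.

none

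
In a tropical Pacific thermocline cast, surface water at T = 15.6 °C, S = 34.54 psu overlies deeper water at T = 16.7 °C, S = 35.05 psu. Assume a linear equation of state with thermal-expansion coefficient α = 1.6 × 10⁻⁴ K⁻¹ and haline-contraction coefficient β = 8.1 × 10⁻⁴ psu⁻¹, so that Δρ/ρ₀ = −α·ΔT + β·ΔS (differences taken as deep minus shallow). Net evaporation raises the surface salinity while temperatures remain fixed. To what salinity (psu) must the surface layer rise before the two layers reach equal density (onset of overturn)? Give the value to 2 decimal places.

Neutral buoyancy requires −α(T_deep − T_surf) + β(S_deep − S_surf′) = 0.
S_surf′ = S_deep − (α/β)·ΔT = 35.05 − (1.6 × 10⁻⁴/8.1 × 10⁻⁴)·(+1.1) = 34.8327 psu.
Increase required: 34.8327 − 34.54 = 0.2927 psu.

34.83 psu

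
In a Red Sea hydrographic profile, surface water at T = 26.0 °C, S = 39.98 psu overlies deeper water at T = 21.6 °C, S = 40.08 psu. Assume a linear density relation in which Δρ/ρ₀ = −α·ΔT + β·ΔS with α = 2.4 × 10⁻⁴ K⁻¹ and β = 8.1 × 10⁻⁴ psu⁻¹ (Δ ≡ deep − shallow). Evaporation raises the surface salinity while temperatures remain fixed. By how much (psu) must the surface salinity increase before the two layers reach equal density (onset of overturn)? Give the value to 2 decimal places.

1.40 psu

Neutral buoyancy requires −α(T_deep − T_surf) + β(S_deep − S_surf′) = 0.
S_surf′ = S_deep − (α/β)·ΔT = 40.08 − (2.4 × 10⁻⁴/8.1 × 10⁻⁴)·(-4.4) = 41.3837 psu.
Increase required: 41.3837 − 39.98 = 1.4037 psu.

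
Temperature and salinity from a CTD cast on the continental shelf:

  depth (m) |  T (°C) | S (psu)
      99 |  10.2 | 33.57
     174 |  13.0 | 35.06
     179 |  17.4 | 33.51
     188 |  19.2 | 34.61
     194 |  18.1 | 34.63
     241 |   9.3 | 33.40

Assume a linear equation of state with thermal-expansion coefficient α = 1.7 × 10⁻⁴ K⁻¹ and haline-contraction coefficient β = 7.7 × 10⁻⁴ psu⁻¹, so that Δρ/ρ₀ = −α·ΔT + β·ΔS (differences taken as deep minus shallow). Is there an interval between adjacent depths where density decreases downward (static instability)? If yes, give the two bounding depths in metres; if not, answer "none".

174–179 m

Evaluate Δρ/ρ₀ = −αΔT + βΔS across each adjacent pair:
  99–174 m: −αΔT+βΔS = −(1.7 × 10⁻⁴)(+2.8)+(7.7 × 10⁻⁴)(+1.49) = 6.7 × 10⁻⁴ → stable
  174–179 m: −αΔT+βΔS = −(1.7 × 10⁻⁴)(+4.4)+(7.7 × 10⁻⁴)(-1.55) = -1.9 × 10⁻³ → UNSTABLE
  179–188 m: −αΔT+βΔS = −(1.7 × 10⁻⁴)(+1.8)+(7.7 × 10⁻⁴)(+1.10) = 5.4 × 10⁻⁴ → stable
  188–194 m: −αΔT+βΔS = −(1.7 × 10⁻⁴)(-1.1)+(7.7 × 10⁻⁴)(+0.02) = 2.0 × 10⁻⁴ → stable
  194–241 m: −αΔT+βΔS = −(1.7 × 10⁻⁴)(-8.8)+(7.7 × 10⁻⁴)(-1.23) = 5.5 × 10⁻⁴ → stable
The 174–179 m interval has Δρ < 0: lighter water underlies denser water.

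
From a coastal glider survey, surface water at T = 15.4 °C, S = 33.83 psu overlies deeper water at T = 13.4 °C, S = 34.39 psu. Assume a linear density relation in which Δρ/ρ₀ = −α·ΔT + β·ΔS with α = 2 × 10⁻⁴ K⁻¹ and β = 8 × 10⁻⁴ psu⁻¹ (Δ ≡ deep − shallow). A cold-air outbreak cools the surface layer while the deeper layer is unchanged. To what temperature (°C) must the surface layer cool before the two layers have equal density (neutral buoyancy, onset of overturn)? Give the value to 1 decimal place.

11.2 °C

Neutral buoyancy requires Δρ = 0, i.e. −α(T_deep − T_surf′) + β(S_deep − S_surf) = 0.
T_surf′ = T_deep − (β/α)·ΔS = 13.4 − (8 × 10⁻⁴/2 × 10⁻⁴)·(+0.56) = 11.160 °C.
Cooling required: 15.4 − (11.160) = 4.240 °C.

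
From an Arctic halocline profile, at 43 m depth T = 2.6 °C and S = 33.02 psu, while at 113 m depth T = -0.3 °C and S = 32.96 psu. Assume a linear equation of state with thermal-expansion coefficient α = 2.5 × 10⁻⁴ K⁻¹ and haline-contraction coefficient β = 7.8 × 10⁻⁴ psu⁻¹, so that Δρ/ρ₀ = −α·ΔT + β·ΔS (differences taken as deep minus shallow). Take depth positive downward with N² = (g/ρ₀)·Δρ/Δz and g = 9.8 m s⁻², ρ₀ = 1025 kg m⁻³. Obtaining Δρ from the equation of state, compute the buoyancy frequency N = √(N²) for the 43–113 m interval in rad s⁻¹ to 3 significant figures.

9.74 × 10⁻³ rad s⁻¹

ΔT = -2.9 K, ΔS = -0.06 psu (deep − shallow).
Δρ/ρ₀ = −αΔT + βΔS = 7.25 × 10⁻⁴ − 4.68 × 10⁻⁵ = 6.782 × 10⁻⁴, so Δρ ≈ 0.6952 kg m⁻³.
N² = (g/ρ₀)·Δρ/Δz = g·(Δρ/ρ₀)/Δz = 9.8 × 6.782 × 10⁻⁴ / 70 = 9.4948 × 10⁻⁵ s⁻².
N = √(9.4948 × 10⁻⁵) = 9.7441 × 10⁻³ rad s⁻¹ ≈ 9.74 × 10⁻³ rad s⁻¹.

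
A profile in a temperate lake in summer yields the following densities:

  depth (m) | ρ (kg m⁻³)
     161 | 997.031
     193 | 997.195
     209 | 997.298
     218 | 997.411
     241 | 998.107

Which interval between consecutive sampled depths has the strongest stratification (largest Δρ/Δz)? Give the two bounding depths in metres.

Compute the density gradient over each adjacent pair:
  161–193 m: Δρ/Δz = 0.164/32 = 5.1 × 10⁻³ kg m⁻⁴
  193–209 m: Δρ/Δz = 0.103/16 = 6.4 × 10⁻³ kg m⁻⁴
  209–218 m: Δρ/Δz = 0.113/9 = 0.013 kg m⁻⁴
  218–241 m: Δρ/Δz = 0.696/23 = 0.030 kg m⁻⁴
The largest gradient is in the 218–241 m interval — the pycnocline.

218–241 m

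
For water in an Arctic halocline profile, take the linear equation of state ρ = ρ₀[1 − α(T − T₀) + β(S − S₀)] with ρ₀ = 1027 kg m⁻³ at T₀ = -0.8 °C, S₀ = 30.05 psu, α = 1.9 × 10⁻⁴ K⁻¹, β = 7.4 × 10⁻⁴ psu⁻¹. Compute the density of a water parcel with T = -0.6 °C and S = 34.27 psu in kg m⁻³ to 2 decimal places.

1030.17 kg m⁻³

T − T₀ = +0.2 K, S − S₀ = +4.22 psu.
Bracket = 1 − α·(+0.2) + β·(+4.22) = 1 + (3.0848 × 10⁻³) = 1.0030848.
ρ = 1027 × 1.0030848 = 1030.17 kg m⁻³.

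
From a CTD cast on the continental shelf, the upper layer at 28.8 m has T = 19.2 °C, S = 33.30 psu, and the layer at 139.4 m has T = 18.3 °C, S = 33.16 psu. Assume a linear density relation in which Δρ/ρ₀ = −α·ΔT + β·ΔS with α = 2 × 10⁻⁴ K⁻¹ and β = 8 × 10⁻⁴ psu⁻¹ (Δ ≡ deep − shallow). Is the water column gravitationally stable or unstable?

ΔT = 18.3 − 19.2 = -0.9 K and ΔS = 33.16 − 33.30 = -0.14 psu (deep − shallow).
−αΔT = 1.80 × 10⁻⁴; βΔS = -1.12 × 10⁻⁴; sum Δρ/ρ₀ = 6.80 × 10⁻⁵.
Δρ/ρ₀ > 0, so Δρ > 0: deeper water is denser → statically stable.

stable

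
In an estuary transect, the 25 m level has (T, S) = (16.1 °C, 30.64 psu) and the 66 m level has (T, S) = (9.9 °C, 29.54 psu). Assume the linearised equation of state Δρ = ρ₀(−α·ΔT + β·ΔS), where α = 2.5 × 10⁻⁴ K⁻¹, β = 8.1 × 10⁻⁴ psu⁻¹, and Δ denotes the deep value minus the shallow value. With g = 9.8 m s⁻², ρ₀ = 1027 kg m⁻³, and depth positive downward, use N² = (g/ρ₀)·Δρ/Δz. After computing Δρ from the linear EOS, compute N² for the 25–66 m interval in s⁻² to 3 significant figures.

ΔT = -6.2 K, ΔS = -1.10 psu (deep − shallow).
Δρ/ρ₀ = −αΔT + βΔS = 1.55 × 10⁻³ − 8.91 × 10⁻⁴ = 6.59 × 10⁻⁴, so Δρ ≈ 0.6768 kg m⁻³.
N² = (g/ρ₀)·Δρ/Δz = g·(Δρ/ρ₀)/Δz = 9.8 × 6.59 × 10⁻⁴ / 41 = 1.5752 × 10⁻⁴ s⁻² ≈ 1.58 × 10⁻⁴ s⁻².

1.58 × 10⁻⁴ s⁻²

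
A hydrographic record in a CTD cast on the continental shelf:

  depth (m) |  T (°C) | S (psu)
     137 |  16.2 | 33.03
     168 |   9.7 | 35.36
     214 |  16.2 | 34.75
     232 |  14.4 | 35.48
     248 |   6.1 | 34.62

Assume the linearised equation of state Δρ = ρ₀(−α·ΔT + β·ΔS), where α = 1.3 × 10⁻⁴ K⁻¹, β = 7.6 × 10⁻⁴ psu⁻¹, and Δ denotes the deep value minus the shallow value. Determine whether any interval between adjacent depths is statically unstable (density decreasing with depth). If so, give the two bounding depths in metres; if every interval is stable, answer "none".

168–214 m

Evaluate Δρ/ρ₀ = −αΔT + βΔS across each adjacent pair:
  137–168 m: −αΔT+βΔS = −(1.3 × 10⁻⁴)(-6.5)+(7.6 × 10⁻⁴)(+2.33) = 2.6 × 10⁻³ → stable
  168–214 m: −αΔT+βΔS = −(1.3 × 10⁻⁴)(+6.5)+(7.6 × 10⁻⁴)(-0.61) = -1.3 × 10⁻³ → UNSTABLE
  214–232 m: −αΔT+βΔS = −(1.3 × 10⁻⁴)(-1.8)+(7.6 × 10⁻⁴)(+0.73) = 7.9 × 10⁻⁴ → stable
  232–248 m: −αΔT+βΔS = −(1.3 × 10⁻⁴)(-8.3)+(7.6 × 10⁻⁴)(-0.86) = 4.3 × 10⁻⁴ → stable
The 168–214 m interval has Δρ < 0: lighter water underlies denser water.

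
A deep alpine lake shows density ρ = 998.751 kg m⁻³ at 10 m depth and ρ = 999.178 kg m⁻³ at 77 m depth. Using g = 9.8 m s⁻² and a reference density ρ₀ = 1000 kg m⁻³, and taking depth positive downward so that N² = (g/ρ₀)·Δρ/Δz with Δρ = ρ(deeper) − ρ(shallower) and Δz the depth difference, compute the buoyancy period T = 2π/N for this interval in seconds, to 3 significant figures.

Δρ = 999.178 − 998.751 = 0.427 kg m⁻³ over Δz = 77 − 10 = 67 m.
N² = (9.8/1000) × (0.427/67) = 6.2457 × 10⁻⁵ s⁻².
N = √(6.2457 × 10⁻⁵) = 7.9030 × 10⁻³ rad s⁻¹, so T = 2π/N = 795.04 s ≈ 795 s.
A positive N² confirms static stability across the interval.

795 s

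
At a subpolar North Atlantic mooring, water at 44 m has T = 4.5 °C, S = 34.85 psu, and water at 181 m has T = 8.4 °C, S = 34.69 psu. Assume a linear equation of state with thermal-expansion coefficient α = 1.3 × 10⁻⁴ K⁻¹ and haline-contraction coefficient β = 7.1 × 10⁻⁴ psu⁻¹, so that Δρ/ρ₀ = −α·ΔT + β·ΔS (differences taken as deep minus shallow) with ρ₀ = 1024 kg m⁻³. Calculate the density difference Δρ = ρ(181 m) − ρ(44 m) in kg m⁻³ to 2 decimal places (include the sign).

ΔT = +3.9 K, ΔS = -0.16 psu (deep − shallow).
Δρ/ρ₀ = −(1.3 × 10⁻⁴)(+3.9) + (7.1 × 10⁻⁴)(-0.16) = -6.206 × 10⁻⁴.
Δρ = 1024 × (-6.206 × 10⁻⁴) = -0.64 kg m⁻³.
Negative Δρ: lighter below, statically unstable.

-0.64 kg m⁻³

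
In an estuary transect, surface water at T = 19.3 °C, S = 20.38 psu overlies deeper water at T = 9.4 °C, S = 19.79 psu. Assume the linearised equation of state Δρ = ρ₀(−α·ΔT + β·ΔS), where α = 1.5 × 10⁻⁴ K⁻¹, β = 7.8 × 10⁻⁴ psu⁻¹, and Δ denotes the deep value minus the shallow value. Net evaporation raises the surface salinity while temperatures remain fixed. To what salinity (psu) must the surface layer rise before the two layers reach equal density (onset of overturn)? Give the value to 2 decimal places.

Neutral buoyancy requires −α(T_deep − T_surf) + β(S_deep − S_surf′) = 0.
S_surf′ = S_deep − (α/β)·ΔT = 19.79 − (1.5 × 10⁻⁴/7.8 × 10⁻⁴)·(-9.9) = 21.6938 psu.
Increase required: 21.6938 − 20.38 = 1.3138 psu.

21.69 psu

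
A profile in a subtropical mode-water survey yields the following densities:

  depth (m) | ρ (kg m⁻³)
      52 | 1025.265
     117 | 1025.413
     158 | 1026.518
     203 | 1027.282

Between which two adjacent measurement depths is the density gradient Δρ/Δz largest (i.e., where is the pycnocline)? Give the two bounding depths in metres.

Compute the density gradient over each adjacent pair:
  52–117 m: Δρ/Δz = 0.148/65 = 2.3 × 10⁻³ kg m⁻⁴
  117–158 m: Δρ/Δz = 1.105/41 = 0.027 kg m⁻⁴
  158–203 m: Δρ/Δz = 0.764/45 = 0.017 kg m⁻⁴
The largest gradient is in the 117–158 m interval — the pycnocline.

117–158 m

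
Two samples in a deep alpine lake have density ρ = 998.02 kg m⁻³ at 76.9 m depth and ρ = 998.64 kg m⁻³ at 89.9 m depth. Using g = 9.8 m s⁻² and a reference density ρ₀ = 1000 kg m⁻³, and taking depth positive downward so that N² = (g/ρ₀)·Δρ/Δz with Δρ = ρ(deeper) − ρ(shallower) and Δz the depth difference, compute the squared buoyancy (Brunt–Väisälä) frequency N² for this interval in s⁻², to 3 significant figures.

4.67 × 10⁻⁴ s⁻²

Δρ = 998.64 − 998.02 = 0.62 kg m⁻³ over Δz = 89.9 − 76.9 = 13 m.
N² = (9.8/1000) × (0.62/13) = 4.6738 × 10⁻⁴ s⁻² ≈ 4.67 × 10⁻⁴ s⁻².
Since Δρ > 0 the layer is stably stratified.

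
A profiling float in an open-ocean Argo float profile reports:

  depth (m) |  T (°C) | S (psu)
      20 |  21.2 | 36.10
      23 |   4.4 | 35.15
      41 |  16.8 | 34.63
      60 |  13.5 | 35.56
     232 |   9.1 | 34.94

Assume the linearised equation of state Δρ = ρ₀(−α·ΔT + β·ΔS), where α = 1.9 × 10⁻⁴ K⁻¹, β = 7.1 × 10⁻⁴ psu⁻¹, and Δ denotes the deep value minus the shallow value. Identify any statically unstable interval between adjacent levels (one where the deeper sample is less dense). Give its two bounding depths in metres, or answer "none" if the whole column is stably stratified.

Evaluate Δρ/ρ₀ = −αΔT + βΔS across each adjacent pair:
  20–23 m: −αΔT+βΔS = −(1.9 × 10⁻⁴)(-16.8)+(7.1 × 10⁻⁴)(-0.95) = 2.5 × 10⁻³ → stable
  23–41 m: −αΔT+βΔS = −(1.9 × 10⁻⁴)(+12.4)+(7.1 × 10⁻⁴)(-0.52) = -2.7 × 10⁻³ → UNSTABLE
  41–60 m: −αΔT+βΔS = −(1.9 × 10⁻⁴)(-3.3)+(7.1 × 10⁻⁴)(+0.93) = 1.3 × 10⁻³ → stable
  60–232 m: −αΔT+βΔS = −(1.9 × 10⁻⁴)(-4.4)+(7.1 × 10⁻⁴)(-0.62) = 4.0 × 10⁻⁴ → stable
The 23–41 m interval has Δρ < 0: lighter water underlies denser water.

23–41 m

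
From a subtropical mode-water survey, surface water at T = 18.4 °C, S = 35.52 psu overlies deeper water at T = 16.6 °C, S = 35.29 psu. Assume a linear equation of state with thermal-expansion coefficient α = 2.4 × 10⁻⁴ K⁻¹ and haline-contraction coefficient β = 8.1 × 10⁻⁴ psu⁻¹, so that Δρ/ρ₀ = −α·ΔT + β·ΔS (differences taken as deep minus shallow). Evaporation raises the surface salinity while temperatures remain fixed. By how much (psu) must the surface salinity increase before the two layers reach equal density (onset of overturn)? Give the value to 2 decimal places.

0.30 psu

Neutral buoyancy requires −α(T_deep − T_surf) + β(S_deep − S_surf′) = 0.
S_surf′ = S_deep − (α/β)·ΔT = 35.29 − (2.4 × 10⁻⁴/8.1 × 10⁻⁴)·(-1.8) = 35.8233 psu.
Increase required: 35.8233 − 35.52 = 0.3033 psu.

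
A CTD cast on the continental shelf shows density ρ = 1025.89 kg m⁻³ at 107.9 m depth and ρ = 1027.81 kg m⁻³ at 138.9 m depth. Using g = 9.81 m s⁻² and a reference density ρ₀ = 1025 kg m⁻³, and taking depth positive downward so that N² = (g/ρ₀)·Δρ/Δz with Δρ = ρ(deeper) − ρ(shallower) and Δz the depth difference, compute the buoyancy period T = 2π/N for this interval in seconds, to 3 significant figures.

Δρ = 1027.81 − 1025.89 = 1.92 kg m⁻³ over Δz = 138.9 − 107.9 = 31 m.
N² = (9.81/1025) × (1.92/31) = 5.9277 × 10⁻⁴ s⁻².
N = √(5.9277 × 10⁻⁴) = 0.024347 rad s⁻¹, so T = 2π/N = 258.07 s ≈ 258 s.
Since Δρ > 0 the layer is stably stratified.

258 s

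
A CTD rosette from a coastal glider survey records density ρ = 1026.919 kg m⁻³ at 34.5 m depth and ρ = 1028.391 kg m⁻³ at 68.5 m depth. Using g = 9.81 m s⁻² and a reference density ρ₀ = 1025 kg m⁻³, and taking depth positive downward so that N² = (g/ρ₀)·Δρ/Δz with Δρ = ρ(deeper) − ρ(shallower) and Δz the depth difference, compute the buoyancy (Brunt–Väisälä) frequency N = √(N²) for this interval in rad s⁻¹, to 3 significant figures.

Δρ = 1028.391 − 1026.919 = 1.472 kg m⁻³ over Δz = 68.5 − 34.5 = 34 m.
N² = (9.81/1025) × (1.472/34) = 4.1436 × 10⁻⁴ s⁻².
N = √(4.1436 × 10⁻⁴) = 0.020356 rad s⁻¹ ≈ 0.0204 rad s⁻¹.

0.0204 rad s⁻¹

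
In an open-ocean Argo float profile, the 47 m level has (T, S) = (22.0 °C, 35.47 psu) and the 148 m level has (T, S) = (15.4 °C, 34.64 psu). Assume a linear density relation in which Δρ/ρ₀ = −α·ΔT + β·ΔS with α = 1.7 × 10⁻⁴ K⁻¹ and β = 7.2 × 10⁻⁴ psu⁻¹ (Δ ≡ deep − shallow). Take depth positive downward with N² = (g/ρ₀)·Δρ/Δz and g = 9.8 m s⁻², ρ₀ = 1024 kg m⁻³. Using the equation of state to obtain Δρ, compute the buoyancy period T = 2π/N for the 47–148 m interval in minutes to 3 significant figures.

ΔT = -6.6 K, ΔS = -0.83 psu (deep − shallow).
Δρ/ρ₀ = −αΔT + βΔS = 1.122 × 10⁻³ − 5.976 × 10⁻⁴ = 5.244 × 10⁻⁴, so Δρ ≈ 0.5370 kg m⁻³.
N² = (g/ρ₀)·Δρ/Δz = g·(Δρ/ρ₀)/Δz = 9.8 × 5.244 × 10⁻⁴ / 101 = 5.0882 × 10⁻⁵ s⁻².
N = √(5.0882 × 10⁻⁵) = 7.1332 × 10⁻³ rad s⁻¹ → T = 2π/N = 880.84 s = 14.681 min ≈ 14.7 min.

14.7 min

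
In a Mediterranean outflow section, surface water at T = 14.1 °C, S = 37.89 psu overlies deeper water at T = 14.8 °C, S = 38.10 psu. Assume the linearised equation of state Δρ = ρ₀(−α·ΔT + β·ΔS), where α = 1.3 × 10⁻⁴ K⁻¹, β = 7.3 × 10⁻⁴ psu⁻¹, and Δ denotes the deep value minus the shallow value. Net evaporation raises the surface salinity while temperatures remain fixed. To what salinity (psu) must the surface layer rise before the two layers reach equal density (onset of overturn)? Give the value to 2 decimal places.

37.98 psu

Neutral buoyancy requires −α(T_deep − T_surf) + β(S_deep − S_surf′) = 0.
S_surf′ = S_deep − (α/β)·ΔT = 38.10 − (1.3 × 10⁻⁴/7.3 × 10⁻⁴)·(+0.7) = 37.9753 psu.
Increase required: 37.9753 − 37.89 = 0.0853 psu.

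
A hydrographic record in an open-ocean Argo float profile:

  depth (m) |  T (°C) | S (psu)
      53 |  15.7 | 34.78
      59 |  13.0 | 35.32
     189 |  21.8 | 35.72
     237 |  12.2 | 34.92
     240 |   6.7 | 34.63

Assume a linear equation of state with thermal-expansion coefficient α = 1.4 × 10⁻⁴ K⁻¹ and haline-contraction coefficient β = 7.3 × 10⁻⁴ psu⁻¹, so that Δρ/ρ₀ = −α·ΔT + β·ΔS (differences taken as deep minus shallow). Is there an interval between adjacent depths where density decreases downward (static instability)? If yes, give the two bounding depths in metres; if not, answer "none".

59–189 m

Evaluate Δρ/ρ₀ = −αΔT + βΔS across each adjacent pair:
  53–59 m: −αΔT+βΔS = −(1.4 × 10⁻⁴)(-2.7)+(7.3 × 10⁻⁴)(+0.54) = 7.7 × 10⁻⁴ → stable
  59–189 m: −αΔT+βΔS = −(1.4 × 10⁻⁴)(+8.8)+(7.3 × 10⁻⁴)(+0.40) = -9.4 × 10⁻⁴ → UNSTABLE
  189–237 m: −αΔT+βΔS = −(1.4 × 10⁻⁴)(-9.6)+(7.3 × 10⁻⁴)(-0.80) = 7.6 × 10⁻⁴ → stable
  237–240 m: −αΔT+βΔS = −(1.4 × 10⁻⁴)(-5.5)+(7.3 × 10⁻⁴)(-0.29) = 5.6 × 10⁻⁴ → stable
The 59–189 m interval has Δρ < 0: lighter water underlies denser water.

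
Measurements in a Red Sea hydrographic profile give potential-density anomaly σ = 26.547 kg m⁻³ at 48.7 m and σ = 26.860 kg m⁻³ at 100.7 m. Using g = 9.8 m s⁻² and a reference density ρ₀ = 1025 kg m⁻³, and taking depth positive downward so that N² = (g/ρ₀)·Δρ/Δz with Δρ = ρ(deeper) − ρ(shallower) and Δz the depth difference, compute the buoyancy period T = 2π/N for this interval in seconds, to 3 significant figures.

828 s

Δρ = 1026.860 − 1026.547 = 0.313 kg m⁻³ over Δz = 100.7 − 48.7 = 52 m.
N² = (9.8/1025) × (0.313/52) = 5.7550 × 10⁻⁵ s⁻².
N = √(5.7550 × 10⁻⁵) = 7.5862 × 10⁻³ rad s⁻¹, so T = 2π/N = 828.24 s ≈ 828 s.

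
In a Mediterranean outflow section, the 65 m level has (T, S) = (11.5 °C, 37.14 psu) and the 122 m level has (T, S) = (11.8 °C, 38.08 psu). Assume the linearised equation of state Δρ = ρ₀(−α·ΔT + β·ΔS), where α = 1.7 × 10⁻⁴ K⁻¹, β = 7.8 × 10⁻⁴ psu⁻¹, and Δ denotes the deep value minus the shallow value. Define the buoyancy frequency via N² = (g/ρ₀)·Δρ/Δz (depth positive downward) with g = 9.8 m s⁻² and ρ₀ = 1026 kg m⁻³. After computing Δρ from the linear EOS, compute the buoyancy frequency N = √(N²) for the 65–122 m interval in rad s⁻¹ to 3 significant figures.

ΔT = +0.3 K, ΔS = +0.94 psu (deep − shallow).
Δρ/ρ₀ = −αΔT + βΔS = -5.10 × 10⁻⁵ + 7.332 × 10⁻⁴ = 6.822 × 10⁻⁴, so Δρ ≈ 0.6999 kg m⁻³.
N² = (g/ρ₀)·Δρ/Δz = g·(Δρ/ρ₀)/Δz = 9.8 × 6.822 × 10⁻⁴ / 57 = 1.1729 × 10⁻⁴ s⁻².
N = √(1.1729 × 10⁻⁴) = 0.010830 rad s⁻¹ ≈ 0.0108 rad s⁻¹.

0.0108 rad s⁻¹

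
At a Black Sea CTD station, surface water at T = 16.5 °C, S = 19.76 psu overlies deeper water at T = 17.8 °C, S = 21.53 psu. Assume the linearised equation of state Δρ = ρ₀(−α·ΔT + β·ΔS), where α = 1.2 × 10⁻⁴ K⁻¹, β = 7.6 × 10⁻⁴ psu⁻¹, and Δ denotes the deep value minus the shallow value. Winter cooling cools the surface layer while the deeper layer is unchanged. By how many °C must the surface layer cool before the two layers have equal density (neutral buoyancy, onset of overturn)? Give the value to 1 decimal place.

9.9 °C

Neutral buoyancy requires Δρ = 0, i.e. −α(T_deep − T_surf′) + β(S_deep − S_surf) = 0.
T_surf′ = T_deep − (β/α)·ΔS = 17.8 − (7.6 × 10⁻⁴/1.2 × 10⁻⁴)·(+1.77) = 6.590 °C.
Cooling required: 16.5 − (6.590) = 9.910 °C.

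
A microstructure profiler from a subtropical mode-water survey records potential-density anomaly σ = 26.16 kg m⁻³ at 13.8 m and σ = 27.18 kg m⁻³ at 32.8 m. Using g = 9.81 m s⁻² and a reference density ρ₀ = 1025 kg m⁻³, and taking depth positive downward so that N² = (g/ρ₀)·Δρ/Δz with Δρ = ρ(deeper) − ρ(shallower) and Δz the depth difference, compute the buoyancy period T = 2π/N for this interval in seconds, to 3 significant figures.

277 s

Δρ = 1027.18 − 1026.16 = 1.02 kg m⁻³ over Δz = 32.8 − 13.8 = 19 m.
N² = (9.81/1025) × (1.02/19) = 5.1380 × 10⁻⁴ s⁻².
N = √(5.1380 × 10⁻⁴) = 0.022667 rad s⁻¹, so T = 2π/N = 277.20 s ≈ 277 s.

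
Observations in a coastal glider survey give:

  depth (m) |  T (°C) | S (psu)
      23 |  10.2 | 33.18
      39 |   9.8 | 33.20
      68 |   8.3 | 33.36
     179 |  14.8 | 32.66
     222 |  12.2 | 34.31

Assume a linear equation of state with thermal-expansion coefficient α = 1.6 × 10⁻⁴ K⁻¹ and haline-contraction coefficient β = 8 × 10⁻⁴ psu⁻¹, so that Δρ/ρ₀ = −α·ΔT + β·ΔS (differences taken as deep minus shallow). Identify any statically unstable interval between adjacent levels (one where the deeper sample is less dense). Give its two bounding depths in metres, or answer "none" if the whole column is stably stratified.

68–179 m

Evaluate Δρ/ρ₀ = −αΔT + βΔS across each adjacent pair:
  23–39 m: −αΔT+βΔS = −(1.6 × 10⁻⁴)(-0.4)+(8 × 10⁻⁴)(+0.02) = 8.0 × 10⁻⁵ → stable
  39–68 m: −αΔT+βΔS = −(1.6 × 10⁻⁴)(-1.5)+(8 × 10⁻⁴)(+0.16) = 3.7 × 10⁻⁴ → stable
  68–179 m: −αΔT+βΔS = −(1.6 × 10⁻⁴)(+6.5)+(8 × 10⁻⁴)(-0.70) = -1.6 × 10⁻³ → UNSTABLE
  179–222 m: −αΔT+βΔS = −(1.6 × 10⁻⁴)(-2.6)+(8 × 10⁻⁴)(+1.65) = 1.7 × 10⁻³ → stable
The 68–179 m interval has Δρ < 0: lighter water underlies denser water.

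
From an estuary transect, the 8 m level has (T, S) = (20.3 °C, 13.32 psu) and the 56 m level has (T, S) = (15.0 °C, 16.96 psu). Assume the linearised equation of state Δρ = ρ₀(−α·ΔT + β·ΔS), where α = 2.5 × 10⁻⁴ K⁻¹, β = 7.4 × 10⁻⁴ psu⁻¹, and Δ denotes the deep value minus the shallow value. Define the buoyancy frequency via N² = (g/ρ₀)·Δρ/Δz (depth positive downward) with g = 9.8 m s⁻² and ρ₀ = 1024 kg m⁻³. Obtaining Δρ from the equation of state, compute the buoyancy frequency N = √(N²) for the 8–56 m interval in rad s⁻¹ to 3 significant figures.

0.0286 rad s⁻¹

ΔT = -5.3 K, ΔS = +3.64 psu (deep − shallow).
Δρ/ρ₀ = −αΔT + βΔS = 1.325 × 10⁻³ + 2.6936 × 10⁻³ = 4.0186 × 10⁻³, so Δρ ≈ 4.115 kg m⁻³.
N² = (g/ρ₀)·Δρ/Δz = g·(Δρ/ρ₀)/Δz = 9.8 × 4.0186 × 10⁻³ / 48 = 8.2046 × 10⁻⁴ s⁻².
N = √(8.2046 × 10⁻⁴) = 0.028644 rad s⁻¹ ≈ 0.0286 rad s⁻¹.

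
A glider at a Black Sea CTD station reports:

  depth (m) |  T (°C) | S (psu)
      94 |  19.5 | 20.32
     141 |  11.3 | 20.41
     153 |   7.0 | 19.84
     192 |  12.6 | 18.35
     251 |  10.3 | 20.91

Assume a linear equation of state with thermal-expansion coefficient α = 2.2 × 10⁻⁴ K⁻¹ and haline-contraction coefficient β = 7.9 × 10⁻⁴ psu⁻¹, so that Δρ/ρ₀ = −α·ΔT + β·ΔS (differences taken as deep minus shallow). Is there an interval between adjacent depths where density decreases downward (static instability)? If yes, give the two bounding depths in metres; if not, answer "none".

153–192 m

Evaluate Δρ/ρ₀ = −αΔT + βΔS across each adjacent pair:
  94–141 m: −αΔT+βΔS = −(2.2 × 10⁻⁴)(-8.2)+(7.9 × 10⁻⁴)(+0.09) = 1.9 × 10⁻³ → stable
  141–153 m: −αΔT+βΔS = −(2.2 × 10⁻⁴)(-4.3)+(7.9 × 10⁻⁴)(-0.57) = 5.0 × 10⁻⁴ → stable
  153–192 m: −αΔT+βΔS = −(2.2 × 10⁻⁴)(+5.6)+(7.9 × 10⁻⁴)(-1.49) = -2.4 × 10⁻³ → UNSTABLE
  192–251 m: −αΔT+βΔS = −(2.2 × 10⁻⁴)(-2.3)+(7.9 × 10⁻⁴)(+2.56) = 2.5 × 10⁻³ → stable
The 153–192 m interval has Δρ < 0: lighter water underlies denser water.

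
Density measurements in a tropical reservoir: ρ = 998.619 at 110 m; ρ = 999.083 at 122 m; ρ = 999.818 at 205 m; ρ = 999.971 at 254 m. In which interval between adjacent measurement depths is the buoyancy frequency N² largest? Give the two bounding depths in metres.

Compute the density gradient over each adjacent pair:
  110–122 m: Δρ/Δz = 0.464/12 = 0.039 kg m⁻⁴
  122–205 m: Δρ/Δz = 0.735/83 = 8.9 × 10⁻³ kg m⁻⁴
  205–254 m: Δρ/Δz = 0.153/49 = 3.1 × 10⁻³ kg m⁻⁴
The largest gradient is in the 110–122 m interval — the pycnocline.

110–122 m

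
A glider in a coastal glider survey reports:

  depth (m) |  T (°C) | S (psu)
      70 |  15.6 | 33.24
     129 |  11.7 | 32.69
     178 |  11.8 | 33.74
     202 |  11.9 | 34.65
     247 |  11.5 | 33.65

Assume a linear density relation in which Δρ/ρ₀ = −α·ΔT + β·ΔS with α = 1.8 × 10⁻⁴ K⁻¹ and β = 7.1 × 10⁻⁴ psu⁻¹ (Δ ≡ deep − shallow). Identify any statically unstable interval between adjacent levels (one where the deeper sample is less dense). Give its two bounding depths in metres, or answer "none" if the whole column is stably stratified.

Evaluate Δρ/ρ₀ = −αΔT + βΔS across each adjacent pair:
  70–129 m: −αΔT+βΔS = −(1.8 × 10⁻⁴)(-3.9)+(7.1 × 10⁻⁴)(-0.55) = 3.1 × 10⁻⁴ → stable
  129–178 m: −αΔT+βΔS = −(1.8 × 10⁻⁴)(+0.1)+(7.1 × 10⁻⁴)(+1.05) = 7.3 × 10⁻⁴ → stable
  178–202 m: −αΔT+βΔS = −(1.8 × 10⁻⁴)(+0.1)+(7.1 × 10⁻⁴)(+0.91) = 6.3 × 10⁻⁴ → stable
  202–247 m: −αΔT+βΔS = −(1.8 × 10⁻⁴)(-0.4)+(7.1 × 10⁻⁴)(-1.00) = -6.4 × 10⁻⁴ → UNSTABLE
The 202–247 m interval has Δρ < 0: lighter water underlies denser water.

202–247 m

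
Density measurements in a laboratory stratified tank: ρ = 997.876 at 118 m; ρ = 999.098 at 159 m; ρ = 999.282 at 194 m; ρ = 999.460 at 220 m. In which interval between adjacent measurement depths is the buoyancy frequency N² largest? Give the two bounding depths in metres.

Compute the density gradient over each adjacent pair:
  118–159 m: Δρ/Δz = 1.222/41 = 0.030 kg m⁻⁴
  159–194 m: Δρ/Δz = 0.184/35 = 5.3 × 10⁻³ kg m⁻⁴
  194–220 m: Δρ/Δz = 0.178/26 = 6.8 × 10⁻³ kg m⁻⁴
The largest gradient is in the 118–159 m interval — the pycnocline.

118–159 m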